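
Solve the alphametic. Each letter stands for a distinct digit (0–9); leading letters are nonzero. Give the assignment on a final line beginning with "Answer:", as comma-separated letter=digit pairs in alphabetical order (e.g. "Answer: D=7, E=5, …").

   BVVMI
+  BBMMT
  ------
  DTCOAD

Step 1. [col 1: I + T ≡ D (mod 10)] several values work for I in column 1 (I + T ≡ D (mod 10), carry-in 0); try I=4. So I=4.
Step 2. [col 1: I + T ≡ D (mod 10)] column 1 (I + T ≡ D (mod 10), carry-in 0) doesn't pin D yet; pick D=1 and continue. So D=1.
Step 3. [col 1: I + T ≡ D (mod 10)] column 1: given I=4, D=1, carry-in 0, and digits 1,4 already taken and all letters distinct, I+T≡D (mod 10) forces T=7 ⇒ T=7.
Step 4. [col 2: M + M ≡ A (mod 10)] column 2 (M + M ≡ A (mod 10), carry-in 1) doesn't pin A yet; pick A=3 and continue ⇒ A=3.
Step 5. [col 2: M + M ≡ A (mod 10)] column 2: given A=3, carry-in 1, and digits 1,3,4,7 already taken and all letters distinct, M+M≡A (mod 10) forces M=6 ⇒ M=6.
Step 6. [col 3: V + M ≡ O (mod 10)] V=2 is one option consistent with column 3 (V + M ≡ O (mod 10), carry-in 1) — take it. So V=2.
Step 7. [col 3: V + M ≡ O (mod 10)] column 3 reads V+M+carry(1)=O with V=2, M=6; with digits 1,2,3,4,6,7 already taken and all letters distinct, the only value for O is 9, so O=9.
Step 8. [col 4: V + B ≡ C (mod 10)] column 4 reads V+B+carry(0)=C with V=2; with digits 1,2,3,4,6,7,9 already taken and all letters distinct, the only value for C is 0. So C=0.
Step 9. [col 4: V + B ≡ C (mod 10)] column 4: given V=2, C=0, carry-in 0, and digits 0,1,2,3,4,6,7,9 already taken and all letters distinct, V+B≡C (mod 10) forces B=8, so B=8.

Answer: A=3, B=8, C=0, D=1, I=4, M=6, O=9, T=7, V=2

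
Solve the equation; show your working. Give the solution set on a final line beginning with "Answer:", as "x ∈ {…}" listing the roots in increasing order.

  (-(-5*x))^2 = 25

Step 1. [(-(-5*x))^2 = 25] LHS squared, RHS 25 ≥ 0: apply √ (±), so sqrt: -(-5*x) = 5 or -5.
Step 2. [-(-5*x) = 5 or -5] LHS negated; negate both sides ⇒ neg: -5*x = -5 or 5.
Step 3. [-5*x = -5 or 5] LHS = -5·(…); ÷-5 both sides. So div: x = 1 or -1.

Answer: x ∈ {-1, 1}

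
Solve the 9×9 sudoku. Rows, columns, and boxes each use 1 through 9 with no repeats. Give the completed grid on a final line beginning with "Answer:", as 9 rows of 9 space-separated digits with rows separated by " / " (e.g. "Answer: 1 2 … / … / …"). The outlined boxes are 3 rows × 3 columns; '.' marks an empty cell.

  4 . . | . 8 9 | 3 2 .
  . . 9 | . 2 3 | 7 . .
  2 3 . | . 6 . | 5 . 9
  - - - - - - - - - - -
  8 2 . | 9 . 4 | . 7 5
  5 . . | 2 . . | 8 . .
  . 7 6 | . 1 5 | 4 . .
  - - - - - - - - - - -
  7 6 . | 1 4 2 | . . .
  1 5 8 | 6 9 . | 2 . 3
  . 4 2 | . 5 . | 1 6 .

Step 1. [r2c9∈{1,4,6,8}] in col 9, 4 fits only at r2c9 ⇒ r2c9=4.
Step 2. [r1c2∈{1}] r1c2 has the single candidate 1, so r1c2=1.
Step 3. [r9c4∈{3,7,8}] 3 has one home in box 8: r9c4 ⇒ r9c4=3.
Step 4. [r6c1∈{3,9}] in col 1, 3 fits only at r6c1, so r6c1=3.
Step 5. [r8c6∈{7}] only 7 remains possible at r8c6 ⇒ r8c6=7.
Step 6. [r2c8∈{1,8}] 1 has one home in row 2: r2c8. So r2c8=1.
Step 7. [r5c8∈{3,9}] col 8 places 3 nowhere but r5c8. So r5c8=3.
Step 8. [r5c9∈{1,6}] r5c9 is the only open cell in col 9 admitting 1, so r5c9=1.
Step 9. [r7c9∈{8}] only 8 remains possible at r7c9. So r7c9=8.
Step 10. [r1c3∈{5,7}] 5 has one home in col 3: r1c3 ⇒ r1c3=5.
Step 11. [r7c7∈{9}] only 9 remains possible at r7c7. So r7c7=9.
Step 12. [r3c3∈{7}] only 7 remains possible at r3c3. So r3c3=7.
Step 13. [r7c3∈{3}] r7c3 has the single candidate 3 ⇒ r7c3=3.
Step 14. [r5c6∈{6}] r5c6's peers cover all but 6, so r5c6=6.
Step 15. [r1c9∈{6}] r1c9 has the single candidate 6, so r1c9=6.
Step 16. [r7c8∈{5}] r7c8's peers cover all but 5 ⇒ r7c8=5.
Step 17. [r2c1∈{6}] r2c1 has the single candidate 6 ⇒ r2c1=6.
Step 18. [r3c8∈{8}] r3c8 is down to just 8. So r3c8=8.
Step 19. [r3c6∈{1}] r3c6 has the single candidate 1 ⇒ r3c6=1.
Step 20. [r9c9∈{7}] r9c9 has the single candidate 7. So r9c9=7.
Step 21. [r2c2∈{8}] only 8 remains possible at r2c2. So r2c2=8.
Step 22. [r9c1∈{9}] r9c1's peers cover all but 9 ⇒ r9c1=9.
Step 23. [r4c7∈{6}] r4c7 has the single candidate 6. So r4c7=6.
Step 24. [r5c3∈{4}] r5c3 is down to just 4, so r5c3=4.
Step 25. [r5c2∈{9}] r5c2 is down to just 9 ⇒ r5c2=9.
Step 26. [r3c4∈{4}] r3c4's peers cover all but 4, so r3c4=4.
Step 27. [r5c5∈{7}] r5c5's peers cover all but 7. So r5c5=7.
Step 28. [r1c4∈{7}] r1c4 has the single candidate 7 ⇒ r1c4=7.
Step 29. [r6c9∈{2}] r6c9 has the single candidate 2, so r6c9=2.
Step 30. [r6c8∈{9}] nothing but 9 survives at r6c8. So r6c8=9.
Step 31. [r4c5∈{3}] r4c5 has the single candidate 3 ⇒ r4c5=3.
Step 32. [r4c3∈{1}] nothing but 1 survives at r4c3. So r4c3=1.
Step 33. [r9c6∈{8}] only 8 remains possible at r9c6. So r9c6=8.
Step 34. [r8c8∈{4}] only 4 remains possible at r8c8. So r8c8=4.
Step 35. [r6c4∈{8}] nothing but 8 survives at r6c4. So r6c4=8.
Step 36. [r2c4∈{5}] r2c4's peers cover all but 5, so r2c4=5.

Answer: 4 1 5 7 8 9 3 2 6 / 6 8 9 5 2 3 7 1 4 / 2 3 7 4 6 1 5 8 9 / 8 2 1 9 3 4 6 7 5 / 5 9 4 2 7 6 8 3 1 / 3 7 6 8 1 5 4 9 2 / 7 6 3 1 4 2 9 5 8 / 1 5 8 6 9 7 2 4 3 / 9 4 2 3 5 8 1 6 7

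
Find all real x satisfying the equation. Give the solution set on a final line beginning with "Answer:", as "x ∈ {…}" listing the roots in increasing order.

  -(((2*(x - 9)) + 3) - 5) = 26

Step 1. [-(((2*(x - 9)) + 3) - 5) = 26] LHS negated; negate both sides, so neg: ((2*(x - 9)) + 3) - 5 = -26.
Step 2. [((2*(x - 9)) + 3) - 5 = -26] add 5: x sits inside (… - 5). So sub: (2*(x - 9)) + 3 = -21.
Step 3. [(2*(x - 9)) + 3 = -21] peel the +3: subtract 3 from each side ⇒ sub: 2*(x - 9) = -24.
Step 4. [2*(x - 9) = -24] divide by the outer 2. So div: x - 9 = -12.
Step 5. [x - 9 = -12] peel the -9: add 9 from each side ⇒ sub: x = -3.

Answer: x ∈ {-3}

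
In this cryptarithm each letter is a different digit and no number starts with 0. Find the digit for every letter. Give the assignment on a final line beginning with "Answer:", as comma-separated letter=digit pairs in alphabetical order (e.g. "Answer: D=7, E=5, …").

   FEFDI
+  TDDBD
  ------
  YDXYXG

Step 1. [Y] Y is the leading digit of a 6-digit sum of two 5-digit numbers; the final carry is exactly 1 ⇒ Y=1.
Step 2. [col 1: I + D ≡ G (mod 10)] column 1 (I + D ≡ G (mod 10), carry-in 0) doesn't pin D yet; pick D=2 and continue ⇒ D=2.
Step 3. [col 1: I + D ≡ G (mod 10)] column 1 (I + D ≡ G (mod 10), carry-in 0) doesn't pin I yet; pick I=6 and continue. So I=6.
Step 4. [col 1: I + D ≡ G (mod 10)] in column 1 we have I+D≡G with carry-in 0; given I=6, D=2 and digits 1,2,6 already taken and all letters distinct, that pins G to 8. So G=8.
Step 5. [col 2: D + B ≡ X (mod 10)] several values work for X in column 2 (D + B ≡ X (mod 10), carry-in 0); try X=7 ⇒ X=7.
Step 6. [col 2: D + B ≡ X (mod 10)] in column 2 we have D+B≡X with carry-in 0; given D=2, X=7 and digits 1,2,6,7,8 already taken and all letters distinct, that pins B to 5, so B=5.
Step 7. [col 3: F + D ≡ Y (mod 10)] from column 3 (D=2, Y=1, carry-in 0, digits 1,2,5,6,7,8 already taken and all letters distinct): F must equal 9, so F=9.
Step 8. [col 4: E + D ≡ X (mod 10)] column 4 reads E+D+carry(1)=X with D=2, X=7; with digits 1,2,5,6,7,8,9 already taken and all letters distinct, the only value for E is 4 ⇒ E=4.
Step 9. [col 5: F + T ≡ D (mod 10)] from column 5 (F=9, D=2, carry-in 0, digits 1,2,4,5,6,7,8,9 already taken and all letters distinct): T must equal 3, so T=3.

Answer: B=5, D=2, E=4, F=9, G=8, I=6, T=3, X=7, Y=1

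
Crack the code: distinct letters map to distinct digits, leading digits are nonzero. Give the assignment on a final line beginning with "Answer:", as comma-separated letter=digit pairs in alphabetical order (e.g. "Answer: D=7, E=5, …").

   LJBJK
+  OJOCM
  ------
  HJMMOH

Step 1. [col 1: K + M ≡ H (mod 10)] M=6 is one option consistent with column 1 (K + M ≡ H (mod 10), carry-in 0) — take it, so M=6.
Step 2. [col 1: K + M ≡ H (mod 10)] H=1 is one option consistent with column 1 (K + M ≡ H (mod 10), carry-in 0) — take it, so H=1.
Step 3. [col 1: K + M ≡ H (mod 10)] column 1 reads K+M+carry(0)=H with M=6, H=1; with digits 1,6 already taken and all letters distinct, the only value for K is 5 ⇒ K=5.
Step 4. [col 2: J + C ≡ O (mod 10)] C=0 is one option consistent with column 2 (J + C ≡ O (mod 10), carry-in 1) — take it. So C=0.
Step 5. [col 2: J + C ≡ O (mod 10)] several values work for O in column 2 (J + C ≡ O (mod 10), carry-in 1); try O=4 ⇒ O=4.
Step 6. [col 2: J + C ≡ O (mod 10)] from column 2 (C=0, O=4, carry-in 1, digits 0,1,4,5,6 already taken and all letters distinct): J must equal 3 ⇒ J=3.
Step 7. [col 3: B + O ≡ M (mod 10)] column 3: given O=4, M=6, carry-in 0, and digits 0,1,3,4,5,6 already taken and all letters distinct, B+O≡M (mod 10) forces B=2, so B=2.
Step 8. [col 5: L + O ≡ J (mod 10)] in column 5 we have L+O≡J with carry-in 0; given O=4, J=3 and digits 0,1,2,3,4,5,6 already taken and all letters distinct, that pins L to 9 ⇒ L=9.

Answer: B=2, C=0, H=1, J=3, K=5, L=9, M=6, O=4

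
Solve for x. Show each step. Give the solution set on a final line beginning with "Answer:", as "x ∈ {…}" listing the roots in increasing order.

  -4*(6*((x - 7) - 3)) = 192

Step 1. [-4*(6*((x - 7) - 3)) = 192] -4·(inner) — divide through by -4, so div: 6*((x - 7) - 3) = -48.
Step 2. [6*((x - 7) - 3) = -48] divide by the outer 6 ⇒ div: (x - 7) - 3 = -8.
Step 3. [(x - 7) - 3 = -8] the outer -3 inverts by adding 3 ⇒ sub: x - 7 = -5.
Step 4. [x - 7 = -5] add 7: x sits inside (… - 7). So sub: x = 2.

Answer: x ∈ {2}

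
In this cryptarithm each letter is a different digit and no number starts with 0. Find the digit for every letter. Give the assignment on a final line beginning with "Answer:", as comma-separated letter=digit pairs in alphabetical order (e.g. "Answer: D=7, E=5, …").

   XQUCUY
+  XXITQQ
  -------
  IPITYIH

Step 1. [I] I is the leading digit of a 7-digit sum of two 6-digit numbers; the final carry is exactly 1, so I=1.
Step 2. [col 1: Y + Q ≡ H (mod 10)] several values work for H in column 1 (Y + Q ≡ H (mod 10), carry-in 0); try H=6 ⇒ H=6.
Step 3. [col 1: Y + Q ≡ H (mod 10)] Y=4 is one option consistent with column 1 (Y + Q ≡ H (mod 10), carry-in 0) — take it ⇒ Y=4.
Step 4. [col 1: Y + Q ≡ H (mod 10)] column 1 reads Y+Q+carry(0)=H with Y=4, H=6; with digits 1,4,6 already taken and all letters distinct, the only value for Q is 2, so Q=2.
Step 5. [col 2: U + Q ≡ I (mod 10)] column 2: given Q=2, I=1, carry-in 0, and digits 1,2,4,6 already taken and all letters distinct, U+Q≡I (mod 10) forces U=9. So U=9.
Step 6. [col 3: C + T ≡ Y (mod 10)] column 3 (C + T ≡ Y (mod 10), carry-in 1) doesn't pin C yet; pick C=3 and continue. So C=3.
Step 7. [col 3: C + T ≡ Y (mod 10)] column 3 reads C+T+carry(1)=Y with C=3, Y=4; with digits 1,2,3,4,6,9 already taken and all letters distinct, the only value for T is 0 ⇒ T=0.
Step 8. [col 5: Q + X ≡ I (mod 10)] column 5: given Q=2, I=1, carry-in 1, and digits 0,1,2,3,4,6,9 already taken and all letters distinct, Q+X≡I (mod 10) forces X=8, so X=8.
Step 9. [col 6: X + X ≡ P (mod 10)] from column 6 (X=8, carry-in 1, digits 0,1,2,3,4,6,8,9 already taken and all letters distinct): P must equal 7 ⇒ P=7.

Answer: C=3, H=6, I=1, P=7, Q=2, T=0, U=9, X=8, Y=4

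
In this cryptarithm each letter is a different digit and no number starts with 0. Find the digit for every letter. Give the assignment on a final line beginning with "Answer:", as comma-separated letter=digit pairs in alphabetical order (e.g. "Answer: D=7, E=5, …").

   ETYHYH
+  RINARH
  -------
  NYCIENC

Step 1. [col 1: H + H ≡ C (mod 10)] column 1 (H + H ≡ C (mod 10), carry-in 0) doesn't pin C yet; pick C=0 and continue. So C=0.
Step 2. [col 1: H + H ≡ C (mod 10)] in column 1 we have H+H≡C with carry-in 0; given C=0 and digits 0 already taken and all letters distinct, that pins H to 5 ⇒ H=5.
Step 3. [col 2: Y + R ≡ N (mod 10)] column 2 (Y + R ≡ N (mod 10), carry-in 1) doesn't pin R yet; pick R=8 and continue, so R=8.
Step 4. [col 2: Y + R ≡ N (mod 10)] no forcing yet in column 2 (carry-in 1); Y=2 is free and consistent — try it, so Y=2.
Step 5. [col 2: Y + R ≡ N (mod 10)] in column 2 we have Y+R≡N with carry-in 1; given Y=2, R=8 and digits 0,2,5,8 already taken and all letters distinct, that pins N to 1. So N=1.
Step 6. [col 3: H + A ≡ E (mod 10)] E=3 is one option consistent with column 3 (H + A ≡ E (mod 10), carry-in 1) — take it ⇒ E=3.
Step 7. [col 3: H + A ≡ E (mod 10)] column 3: given H=5, E=3, carry-in 1, and digits 0,1,2,3,5,8 already taken and all letters distinct, H+A≡E (mod 10) forces A=7. So A=7.
Step 8. [col 4: Y + N ≡ I (mod 10)] column 4 reads Y+N+carry(1)=I with Y=2, N=1; with digits 0,1,2,3,5,7,8 already taken and all letters distinct, the only value for I is 4, so I=4.
Step 9. [col 5: T + I ≡ C (mod 10)] in column 5 we have T+I≡C with carry-in 0; given I=4, C=0 and digits 0,1,2,3,4,5,7,8 already taken and all letters distinct, that pins T to 6. So T=6.

Answer: A=7, C=0, E=3, H=5, I=4, N=1, R=8, T=6, Y=2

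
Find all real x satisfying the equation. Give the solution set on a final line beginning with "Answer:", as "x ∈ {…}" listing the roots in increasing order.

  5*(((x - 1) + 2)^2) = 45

Step 1. [5*(((x - 1) + 2)^2) = 45] divide by the outer 5, so div: ((x - 1) + 2)^2 = 9.
Step 2. [((x - 1) + 2)^2 = 9] 9 ≥ 0, LHS is (·)² — take ±√, so sqrt: (x - 1) + 2 = 3 or -3.
Step 3. [(x - 1) + 2 = 3 or -3] +2 is outermost — subtract 2 both sides, so sub: x - 1 = 1 or -5.
Step 4. [x - 1 = 1 or -5] the outer -1 inverts by adding 1, so sub: x = 2 or -4.

Answer: x ∈ {-4, 2}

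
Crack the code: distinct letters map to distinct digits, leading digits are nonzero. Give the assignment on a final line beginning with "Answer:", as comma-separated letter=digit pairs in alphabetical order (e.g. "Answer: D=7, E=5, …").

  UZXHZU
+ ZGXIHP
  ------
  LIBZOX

Step 1. [col 1: U + P ≡ X (mod 10)] no forcing yet in column 1 (carry-in 0); P=2 is free and consistent — try it. So P=2.
Step 2. [col 1: U + P ≡ X (mod 10)] X=5 is one option consistent with column 1 (U + P ≡ X (mod 10), carry-in 0) — take it. So X=5.
Step 3. [col 1: U + P ≡ X (mod 10)] in column 1 we have U+P≡X with carry-in 0; given P=2, X=5 and digits 2,5 already taken and all letters distinct, that pins U to 3, so U=3.
Step 4. [col 2: Z + H ≡ O (mod 10)] column 2 (Z + H ≡ O (mod 10), carry-in 0) doesn't pin O yet; pick O=4 and continue ⇒ O=4.
Step 5. [col 2: Z + H ≡ O (mod 10)] Z=6 is one option consistent with column 2 (Z + H ≡ O (mod 10), carry-in 0) — take it. So Z=6.
Step 6. [col 2: Z + H ≡ O (mod 10)] column 2: given Z=6, O=4, carry-in 0, and digits 2,3,4,5,6 already taken and all letters distinct, Z+H≡O (mod 10) forces H=8 ⇒ H=8.
Step 7. [col 3: H + I ≡ Z (mod 10)] column 3 reads H+I+carry(1)=Z with H=8, Z=6; with digits 2,3,4,5,6,8 already taken and all letters distinct, the only value for I is 7. So I=7.
Step 8. [col 4: X + X ≡ B (mod 10)] column 4: given X=5, carry-in 1, and digits 2,3,4,5,6,7,8 already taken and all letters distinct, X+X≡B (mod 10) forces B=1. So B=1.
Step 9. [col 5: Z + G ≡ I (mod 10)] column 5: given Z=6, I=7, carry-in 1, and digits 1,2,3,4,5,6,7,8 already taken and all letters distinct, Z+G≡I (mod 10) forces G=0 ⇒ G=0.
Step 10. [col 6: U + Z ≡ L (mod 10)] in column 6 we have U+Z≡L with carry-in 0; given U=3, Z=6 and digits 0,1,2,3,4,5,6,7,8 already taken and all letters distinct, that pins L to 9 ⇒ L=9.

Answer: B=1, G=0, H=8, I=7, L=9, O=4, P=2, U=3, X=5, Z=6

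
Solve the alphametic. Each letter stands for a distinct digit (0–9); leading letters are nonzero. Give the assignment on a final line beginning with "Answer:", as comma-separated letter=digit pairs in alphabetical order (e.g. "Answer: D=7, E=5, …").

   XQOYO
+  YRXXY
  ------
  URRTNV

Step 1. [col 1: O + Y ≡ V (mod 10)] several values work for O in column 1 (O + Y ≡ V (mod 10), carry-in 0); try O=2 ⇒ O=2.
Step 2. [col 1: O + Y ≡ V (mod 10)] several values work for Y in column 1 (O + Y ≡ V (mod 10), carry-in 0); try Y=6, so Y=6.
Step 3. [col 1: O + Y ≡ V (mod 10)] column 1 reads O+Y+carry(0)=V with O=2, Y=6; with digits 2,6 already taken and all letters distinct, the only value for V is 8. So V=8.
Step 4. [U] adding two 5-digit numbers gives at most 5+1 digits, and here it does — U is that final carry and must be 1 ⇒ U=1.
Step 5. [col 2: Y + X ≡ N (mod 10)] no forcing yet in column 2 (carry-in 0); X=7 is free and consistent — try it, so X=7.
Step 6. [col 2: Y + X ≡ N (mod 10)] column 2: given Y=6, X=7, carry-in 0, and digits 1,2,6,7,8 already taken and all letters distinct, Y+X≡N (mod 10) forces N=3 ⇒ N=3.
Step 7. [col 3: O + X ≡ T (mod 10)] in column 3 we have O+X≡T with carry-in 1; given O=2, X=7 and digits 1,2,3,6,7,8 already taken and all letters distinct, that pins T to 0. So T=0.
Step 8. [col 4: Q + R ≡ R (mod 10)] column 4 reads Q+R+carry(1)=R with nothing yet; with digits 0,1,2,3,6,7,8 already taken and all letters distinct, the only value for Q is 9 ⇒ Q=9.
Step 9. [col 4: Q + R ≡ R (mod 10)] column 4 (Q + R ≡ R (mod 10), carry-in 1) doesn't pin R yet; pick R=4 and continue ⇒ R=4.

Answer: N=3, O=2, Q=9, R=4, T=0, U=1, V=8, X=7, Y=6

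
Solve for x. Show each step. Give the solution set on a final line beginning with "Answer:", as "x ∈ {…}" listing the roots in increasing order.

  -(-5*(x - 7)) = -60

Step 1. [-(-5*(x - 7)) = -60] flip signs both sides, so neg: -5*(x - 7) = 60.
Step 2. [-5*(x - 7) = 60] -5 out front; divide by -5. So div: x - 7 = -12.
Step 3. [x - 7 = -12] the outer -7 inverts by adding 7 ⇒ sub: x = -5.

Answer: x ∈ {-5}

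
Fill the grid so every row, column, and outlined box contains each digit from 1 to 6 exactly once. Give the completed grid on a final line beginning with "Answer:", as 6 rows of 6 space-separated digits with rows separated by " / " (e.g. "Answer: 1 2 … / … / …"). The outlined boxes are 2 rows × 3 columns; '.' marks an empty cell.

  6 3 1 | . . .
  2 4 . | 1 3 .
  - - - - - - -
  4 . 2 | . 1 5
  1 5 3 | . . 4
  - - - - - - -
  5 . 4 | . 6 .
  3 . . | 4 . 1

Step 1. [r4c5∈{2}] only 2 remains possible at r4c5, so r4c5=2.
Step 2. [r1c4∈{2,5}] across col 4, 5 lands solely at r1c4. So r1c4=5.
Step 3. [r5c4∈{2,3}] col 4 places 2 nowhere but r5c4. So r5c4=2.
Step 4. [r3c2∈{6}] r3c2 has the single candidate 6 ⇒ r3c2=6.
Step 5. [r5c2∈{1}] r5c2 is down to just 1. So r5c2=1.
Step 6. [r6c5∈{5}] r6c5's peers cover all but 5, so r6c5=5.
Step 7. [r6c3∈{6}] only 6 remains possible at r6c3, so r6c3=6.
Step 8. [r6c2∈{2}] nothing but 2 survives at r6c2 ⇒ r6c2=2.
Step 9. [r2c3∈{5}] r2c3 has the single candidate 5 ⇒ r2c3=5.
Step 10. [r1c6∈{2}] nothing but 2 survives at r1c6 ⇒ r1c6=2.
Step 11. [r3c4∈{3}] r3c4 has the single candidate 3 ⇒ r3c4=3.
Step 12. [r5c6∈{3}] r5c6's peers cover all but 3 ⇒ r5c6=3.
Step 13. [r4c4∈{6}] only 6 remains possible at r4c4. So r4c4=6.
Step 14. [r1c5∈{4}] r1c5's peers cover all but 4 ⇒ r1c5=4.
Step 15. [r2c6∈{6}] r2c6 is down to just 6, so r2c6=6.

Answer: 6 3 1 5 4 2 / 2 4 5 1 3 6 / 4 6 2 3 1 5 / 1 5 3 6 2 4 / 5 1 4 2 6 3 / 3 2 6 4 5 1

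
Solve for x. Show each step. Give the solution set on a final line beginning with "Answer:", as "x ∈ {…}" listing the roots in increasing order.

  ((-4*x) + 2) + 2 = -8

Step 1. [((-4*x) + 2) + 2 = -8] +2 is outermost — subtract 2 both sides ⇒ sub: (-4*x) + 2 = -10.
Step 2. [(-4*x) + 2 = -10] subtract 2: x sits inside (… + 2). So sub: -4*x = -12.
Step 3. [-4*x = -12] leading coefficient -4: divide by -4 ⇒ div: x = 3.

Answer: x ∈ {3}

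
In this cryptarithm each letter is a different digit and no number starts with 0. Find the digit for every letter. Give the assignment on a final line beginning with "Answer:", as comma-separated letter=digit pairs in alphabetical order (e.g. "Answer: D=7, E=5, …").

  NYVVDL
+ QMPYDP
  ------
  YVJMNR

Step 1. [col 1: L + P ≡ R (mod 10)] column 1 (L + P ≡ R (mod 10), carry-in 0) doesn't pin R yet; pick R=6 and continue. So R=6.
Step 2. [col 1: L + P ≡ R (mod 10)] column 1 (L + P ≡ R (mod 10), carry-in 0) doesn't pin P yet; pick P=7 and continue. So P=7.
Step 3. [col 1: L + P ≡ R (mod 10)] column 1: given P=7, R=6, carry-in 0, and digits 6,7 already taken and all letters distinct, L+P≡R (mod 10) forces L=9. So L=9.
Step 4. [col 2: D + D ≡ N (mod 10)] several values work for N in column 2 (D + D ≡ N (mod 10), carry-in 1); try N=1, so N=1.
Step 5. [col 2: D + D ≡ N (mod 10)] D=5 is one option consistent with column 2 (D + D ≡ N (mod 10), carry-in 1) — take it ⇒ D=5.
Step 6. [col 3: V + Y ≡ M (mod 10)] no forcing yet in column 3 (carry-in 1); V=3 is free and consistent — try it, so V=3.
Step 7. [col 3: V + Y ≡ M (mod 10)] no forcing yet in column 3 (carry-in 1); M=8 is free and consistent — try it, so M=8.
Step 8. [col 3: V + Y ≡ M (mod 10)] column 3 reads V+Y+carry(1)=M with V=3, M=8; with digits 1,3,5,6,7,8,9 already taken and all letters distinct, the only value for Y is 4, so Y=4.
Step 9. [col 4: V + P ≡ J (mod 10)] from column 4 (V=3, P=7, carry-in 0, digits 1,3,4,5,6,7,8,9 already taken and all letters distinct): J must equal 0. So J=0.
Step 10. [col 6: N + Q ≡ Y (mod 10)] column 6 reads N+Q+carry(1)=Y with N=1, Y=4; with digits 0,1,3,4,5,6,7,8,9 already taken and all letters distinct, the only value for Q is 2 ⇒ Q=2.

Answer: D=5, J=0, L=9, M=8, N=1, P=7, Q=2, R=6, V=3, Y=4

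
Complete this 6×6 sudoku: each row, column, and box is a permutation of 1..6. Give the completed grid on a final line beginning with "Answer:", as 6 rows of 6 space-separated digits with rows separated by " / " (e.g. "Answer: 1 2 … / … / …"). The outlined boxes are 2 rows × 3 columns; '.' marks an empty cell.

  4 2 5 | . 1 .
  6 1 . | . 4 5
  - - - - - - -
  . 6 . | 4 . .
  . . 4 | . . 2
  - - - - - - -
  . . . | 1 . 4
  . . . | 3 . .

Step 1. [r4c1∈{1,3,5}] 1 has one home in row 4: r4c1. So r4c1=1.
Step 2. [r6c6∈{6}] r6c6's peers cover all but 6, so r6c6=6.
Step 3. [r4c4∈{5,6}] 5 has one home in col 4: r4c4. So r4c4=5.
Step 4. [r3c5∈{3}] r3c5's peers cover all but 3. So r3c5=3.
Step 5. [r5c1∈{2,3,5}] in col 1, 3 fits only at r5c1 ⇒ r5c1=3.
Step 6. [r3c3∈{2}] r3c3's peers cover all but 2 ⇒ r3c3=2.
Step 7. [r5c2∈{5}] r5c2 is down to just 5. So r5c2=5.
Step 8. [r5c5∈{2}] r5c5 is down to just 2. So r5c5=2.
Step 9. [r6c1∈{2}] r6c1's peers cover all but 2 ⇒ r6c1=2.
Step 10. [r6c5∈{5}] nothing but 5 survives at r6c5 ⇒ r6c5=5.
Step 11. [r2c3∈{3}] nothing but 3 survives at r2c3. So r2c3=3.
Step 12. [r4c2∈{3}] nothing but 3 survives at r4c2 ⇒ r4c2=3.
Step 13. [r6c2∈{4}] r6c2 is down to just 4, so r6c2=4.
Step 14. [r1c6∈{3}] nothing but 3 survives at r1c6. So r1c6=3.
Step 15. [r5c3∈{6}] r5c3 is down to just 6 ⇒ r5c3=6.
Step 16. [r4c5∈{6}] r4c5 has the single candidate 6. So r4c5=6.
Step 17. [r2c4∈{2}] r2c4 is down to just 2, so r2c4=2.
Step 18. [r3c1∈{5}] r3c1 is down to just 5 ⇒ r3c1=5.
Step 19. [r3c6∈{1}] r3c6 has the single candidate 1. So r3c6=1.
Step 20. [r6c3∈{1}] r6c3's peers cover all but 1 ⇒ r6c3=1.
Step 21. [r1c4∈{6}] nothing but 6 survives at r1c4, so r1c4=6.

Answer: 4 2 5 6 1 3 / 6 1 3 2 4 5 / 5 6 2 4 3 1 / 1 3 4 5 6 2 / 3 5 6 1 2 4 / 2 4 1 3 5 6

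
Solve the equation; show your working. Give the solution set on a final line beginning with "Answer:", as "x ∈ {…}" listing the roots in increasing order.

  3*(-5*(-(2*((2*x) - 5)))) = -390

Step 1. [3*(-5*(-(2*((2*x) - 5)))) = -390] divide by the outer 3 ⇒ div: -5*(-(2*((2*x) - 5))) = -130.
Step 2. [-5*(-(2*((2*x) - 5))) = -130] -5·(inner) — divide through by -5, so div: -(2*((2*x) - 5)) = 26.
Step 3. [-(2*((2*x) - 5)) = 26] LHS negated; negate both sides. So neg: 2*((2*x) - 5) = -26.
Step 4. [2*((2*x) - 5) = -26] 2 out front; divide by 2. So div: (2*x) - 5 = -13.
Step 5. [(2*x) - 5 = -13] -5 is outermost — add 5 both sides ⇒ sub: 2*x = -8.
Step 6. [2*x = -8] LHS = 2·(…); ÷2 both sides, so div: x = -4.

Answer: x ∈ {-4}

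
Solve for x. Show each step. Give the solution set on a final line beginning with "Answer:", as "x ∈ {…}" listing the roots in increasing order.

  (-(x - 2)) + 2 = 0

Step 1. [(-(x - 2)) + 2 = 0] peel the +2: subtract 2 from each side. So sub: -(x - 2) = -2.
Step 2. [-(x - 2) = -2] leading − — multiply by −1 ⇒ neg: x - 2 = 2.
Step 3. [x - 2 = 2] -2 is outermost — add 2 both sides. So sub: x = 4.

Answer: x ∈ {4}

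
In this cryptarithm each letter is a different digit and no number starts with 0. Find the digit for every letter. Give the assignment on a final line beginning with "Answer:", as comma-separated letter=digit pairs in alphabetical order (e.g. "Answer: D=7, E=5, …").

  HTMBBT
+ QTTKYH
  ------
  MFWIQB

Step 1. [col 1: T + H ≡ B (mod 10)] no forcing yet in column 1 (carry-in 0); H=1 is free and consistent — try it, so H=1.
Step 2. [col 1: T + H ≡ B (mod 10)] column 1 (T + H ≡ B (mod 10), carry-in 0) doesn't pin T yet; pick T=2 and continue ⇒ T=2.
Step 3. [col 1: T + H ≡ B (mod 10)] from column 1 (T=2, H=1, carry-in 0, digits 1,2 already taken and all letters distinct): B must equal 3. So B=3.
Step 4. [col 2: B + Y ≡ Q (mod 10)] several values work for Y in column 2 (B + Y ≡ Q (mod 10), carry-in 0); try Y=4, so Y=4.
Step 5. [col 2: B + Y ≡ Q (mod 10)] from column 2 (B=3, Y=4, carry-in 0, digits 1,2,3,4 already taken and all letters distinct): Q must equal 7 ⇒ Q=7.
Step 6. [col 3: B + K ≡ I (mod 10)] several values work for K in column 3 (B + K ≡ I (mod 10), carry-in 0); try K=6 ⇒ K=6.
Step 7. [col 3: B + K ≡ I (mod 10)] column 3: given B=3, K=6, carry-in 0, and digits 1,2,3,4,6,7 already taken and all letters distinct, B+K≡I (mod 10) forces I=9 ⇒ I=9.
Step 8. [col 4: M + T ≡ W (mod 10)] column 4 reads M+T+carry(0)=W with T=2; with digits 1,2,3,4,6,7,9 already taken and all letters distinct, the only value for W is 0. So W=0.
Step 9. [col 4: M + T ≡ W (mod 10)] column 4 reads M+T+carry(0)=W with T=2, W=0; with digits 0,1,2,3,4,6,7,9 already taken and all letters distinct, the only value for M is 8. So M=8.
Step 10. [col 5: T + T ≡ F (mod 10)] column 5: given T=2, carry-in 1, and digits 0,1,2,3,4,6,7,8,9 already taken and all letters distinct, T+T≡F (mod 10) forces F=5. So F=5.

Answer: B=3, F=5, H=1, I=9, K=6, M=8, Q=7, T=2, W=0, Y=4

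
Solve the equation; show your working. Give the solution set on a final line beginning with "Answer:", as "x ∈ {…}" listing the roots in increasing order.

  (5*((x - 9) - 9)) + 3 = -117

Step 1. [(5*((x - 9) - 9)) + 3 = -117] +3 is outermost — subtract 3 both sides. So sub: 5*((x - 9) - 9) = -120.
Step 2. [5*((x - 9) - 9) = -120] 5 out front; divide by 5. So div: (x - 9) - 9 = -24.
Step 3. [(x - 9) - 9 = -24] 9 comes off first (add 9) ⇒ sub: x - 9 = -15.
Step 4. [x - 9 = -15] peel the -9: add 9 from each side ⇒ sub: x = -6.

Answer: x ∈ {-6}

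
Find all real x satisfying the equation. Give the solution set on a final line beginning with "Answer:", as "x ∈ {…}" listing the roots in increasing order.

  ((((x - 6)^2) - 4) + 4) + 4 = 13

Step 1. [((((x - 6)^2) - 4) + 4) + 4 = 13] +4 is outermost — subtract 4 both sides. So sub: (((x - 6)^2) - 4) + 4 = 9.
Step 2. [(((x - 6)^2) - 4) + 4 = 9] subtract 4: x sits inside (… + 4), so sub: ((x - 6)^2) - 4 = 5.
Step 3. [((x - 6)^2) - 4 = 5] add 4: x sits inside (… - 4), so sub: (x - 6)^2 = 9.
Step 4. [(x - 6)^2 = 9] LHS squared, RHS 9 ≥ 0: apply √ (±). So sqrt: x - 6 = 3 or -3.
Step 5. [x - 6 = 3 or -3] peel the -6: add 6 from each side. So sub: x = 9 or 3.

Answer: x ∈ {3, 9}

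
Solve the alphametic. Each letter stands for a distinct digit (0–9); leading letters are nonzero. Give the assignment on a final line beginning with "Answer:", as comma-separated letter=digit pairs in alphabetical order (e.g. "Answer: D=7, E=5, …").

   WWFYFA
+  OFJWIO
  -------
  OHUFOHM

Step 1. [col 1: A + O ≡ M (mod 10)] several values work for M in column 1 (A + O ≡ M (mod 10), carry-in 0); try M=5, so M=5.
Step 2. [col 1: A + O ≡ M (mod 10)] column 1 (A + O ≡ M (mod 10), carry-in 0) doesn't pin O yet; pick O=1 and continue. So O=1.
Step 3. [col 1: A + O ≡ M (mod 10)] column 1 reads A+O+carry(0)=M with O=1, M=5; with digits 1,5 already taken and all letters distinct, the only value for A is 4. So A=4.
Step 4. [col 2: F + I ≡ H (mod 10)] I=3 is one option consistent with column 2 (F + I ≡ H (mod 10), carry-in 0) — take it. So I=3.
Step 5. [col 2: F + I ≡ H (mod 10)] F=7 is one option consistent with column 2 (F + I ≡ H (mod 10), carry-in 0) — take it. So F=7.
Step 6. [col 2: F + I ≡ H (mod 10)] column 2 reads F+I+carry(0)=H with F=7, I=3; with digits 1,3,4,5,7 already taken and all letters distinct, the only value for H is 0, so H=0.
Step 7. [col 3: Y + W ≡ O (mod 10)] several values work for W in column 3 (Y + W ≡ O (mod 10), carry-in 1); try W=8 ⇒ W=8.
Step 8. [col 3: Y + W ≡ O (mod 10)] column 3 reads Y+W+carry(1)=O with W=8, O=1; with digits 0,1,3,4,5,7,8 already taken and all letters distinct, the only value for Y is 2. So Y=2.
Step 9. [col 4: F + J ≡ F (mod 10)] column 4: given F=7, carry-in 1, and digits 0,1,2,3,4,5,7,8 already taken and all letters distinct, F+J≡F (mod 10) forces J=9. So J=9.
Step 10. [col 5: W + F ≡ U (mod 10)] column 5: given W=8, F=7, carry-in 1, and digits 0,1,2,3,4,5,7,8,9 already taken and all letters distinct, W+F≡U (mod 10) forces U=6, so U=6.

Answer: A=4, F=7, H=0, I=3, J=9, M=5, O=1, U=6, W=8, Y=2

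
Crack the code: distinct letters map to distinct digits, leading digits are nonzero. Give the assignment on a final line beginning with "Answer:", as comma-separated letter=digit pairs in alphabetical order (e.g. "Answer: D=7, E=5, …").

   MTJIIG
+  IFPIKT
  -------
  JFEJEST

Step 1. [J] the sum has 7 digits but both addends have 6; that extra leading digit J is the final carry, namely 1, so J=1.
Step 2. [col 1: G + T ≡ T (mod 10)] column 1: given nothing yet, carry-in 0, and digits 1 already taken and all letters distinct, G+T≡T (mod 10) forces G=0. So G=0.
Step 3. [col 1: G + T ≡ T (mod 10)] column 1 (G + T ≡ T (mod 10), carry-in 0) doesn't pin T yet; pick T=2 and continue, so T=2.
Step 4. [col 2: I + K ≡ S (mod 10)] column 2 (I + K ≡ S (mod 10), carry-in 0) doesn't pin S yet; pick S=3 and continue ⇒ S=3.
Step 5. [col 2: I + K ≡ S (mod 10)] I=8 is one option consistent with column 2 (I + K ≡ S (mod 10), carry-in 0) — take it. So I=8.
Step 6. [col 2: I + K ≡ S (mod 10)] from column 2 (I=8, S=3, carry-in 0, digits 0,1,2,3,8 already taken and all letters distinct): K must equal 5 ⇒ K=5.
Step 7. [col 3: I + I ≡ E (mod 10)] in column 3 we have I+I≡E with carry-in 1; given I=8 and digits 0,1,2,3,5,8 already taken and all letters distinct, that pins E to 7 ⇒ E=7.
Step 8. [col 4: J + P ≡ J (mod 10)] column 4 reads J+P+carry(1)=J with J=1; with digits 0,1,2,3,5,7,8 already taken and all letters distinct, the only value for P is 9 ⇒ P=9.
Step 9. [col 5: T + F ≡ E (mod 10)] column 5 reads T+F+carry(1)=E with T=2, E=7; with digits 0,1,2,3,5,7,8,9 already taken and all letters distinct, the only value for F is 4. So F=4.
Step 10. [col 6: M + I ≡ F (mod 10)] column 6: given I=8, F=4, carry-in 0, and digits 0,1,2,3,4,5,7,8,9 already taken and all letters distinct, M+I≡F (mod 10) forces M=6 ⇒ M=6.

Answer: E=7, F=4, G=0, I=8, J=1, K=5, M=6, P=9, S=3, T=2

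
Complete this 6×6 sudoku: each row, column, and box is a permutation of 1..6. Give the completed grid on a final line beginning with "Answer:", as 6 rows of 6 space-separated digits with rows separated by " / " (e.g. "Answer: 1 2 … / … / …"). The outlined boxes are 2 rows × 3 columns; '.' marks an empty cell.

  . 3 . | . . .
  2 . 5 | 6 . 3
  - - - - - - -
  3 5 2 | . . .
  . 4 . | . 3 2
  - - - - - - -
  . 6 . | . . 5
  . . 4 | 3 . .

Step 1. [r5c1∈{1}] r5c1's peers cover all but 1 ⇒ r5c1=1.
Step 2. [r2c5∈{1,4}] r2c5 is the only open cell in row 2 admitting 4 ⇒ r2c5=4.
Step 3. [r1c6∈{1}] r1c6 is down to just 1, so r1c6=1.
Step 4. [r5c5∈{2}] nothing but 2 survives at r5c5, so r5c5=2.
Step 5. [r6c5∈{1,6}] row 6 places 1 nowhere but r6c5 ⇒ r6c5=1.
Step 6. [r3c4∈{1,4}] r3c4 is the only open cell in row 3 admitting 1. So r3c4=1.
Step 7. [r4c1∈{6}] r4c1's peers cover all but 6, so r4c1=6.
Step 8. [r1c4∈{2,5}] r1c4 is the only open cell in row 1 admitting 2 ⇒ r1c4=2.
Step 9. [r3c5∈{6}] r3c5 has the single candidate 6. So r3c5=6.
Step 10. [r1c5∈{5}] nothing but 5 survives at r1c5 ⇒ r1c5=5.
Step 11. [r4c3∈{1}] r4c3 is down to just 1. So r4c3=1.
Step 12. [r3c6∈{4}] r3c6 has the single candidate 4, so r3c6=4.
Step 13. [r4c4∈{5}] r4c4 is down to just 5. So r4c4=5.
Step 14. [r1c3∈{6}] r1c3's peers cover all but 6. So r1c3=6.
Step 15. [r5c3∈{3}] r5c3's peers cover all but 3 ⇒ r5c3=3.
Step 16. [r6c2∈{2}] r6c2 has the single candidate 2. So r6c2=2.
Step 17. [r1c1∈{4}] only 4 remains possible at r1c1. So r1c1=4.
Step 18. [r6c6∈{6}] r6c6 is down to just 6, so r6c6=6.
Step 19. [r2c2∈{1}] r2c2 has the single candidate 1. So r2c2=1.
Step 20. [r6c1∈{5}] r6c1 is down to just 5 ⇒ r6c1=5.
Step 21. [r5c4∈{4}] r5c4's peers cover all but 4 ⇒ r5c4=4.

Answer: 4 3 6 2 5 1 / 2 1 5 6 4 3 / 3 5 2 1 6 4 / 6 4 1 5 3 2 / 1 6 3 4 2 5 / 5 2 4 3 1 6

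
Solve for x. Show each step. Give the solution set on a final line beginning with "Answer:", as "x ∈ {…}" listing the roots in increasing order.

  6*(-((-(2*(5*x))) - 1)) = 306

Step 1. [6*(-((-(2*(5*x))) - 1)) = 306] divide by the outer 6 ⇒ div: -((-(2*(5*x))) - 1) = 51.
Step 2. [-((-(2*(5*x))) - 1) = 51] leading − — multiply by −1 ⇒ neg: (-(2*(5*x))) - 1 = -51.
Step 3. [(-(2*(5*x))) - 1 = -51] 1 comes off first (add 1). So sub: -(2*(5*x)) = -50.
Step 4. [-(2*(5*x)) = -50] flip signs both sides, so neg: 2*(5*x) = 50.
Step 5. [2*(5*x) = 50] 2·(inner) — divide through by 2. So div: 5*x = 25.
Step 6. [5*x = 25] 5·(inner) — divide through by 5 ⇒ div: x = 5.

Answer: x ∈ {5}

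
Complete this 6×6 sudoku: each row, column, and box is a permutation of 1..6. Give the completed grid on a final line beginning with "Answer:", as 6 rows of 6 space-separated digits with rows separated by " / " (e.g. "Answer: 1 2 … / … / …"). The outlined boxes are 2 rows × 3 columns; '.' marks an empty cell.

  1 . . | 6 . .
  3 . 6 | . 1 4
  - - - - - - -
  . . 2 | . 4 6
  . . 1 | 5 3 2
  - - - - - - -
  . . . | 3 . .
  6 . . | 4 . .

Step 1. [r2c2∈{2,5}] across row 2, 5 lands solely at r2c2. So r2c2=5.
Step 2. [r5c1∈{2,4,5}] r5c1 is the only open cell in col 1 admitting 2 ⇒ r5c1=2.
Step 3. [r6c5∈{2,5}] 2 has one home in row 6: r6c5 ⇒ r6c5=2.
Step 4. [r1c5∈{5}] r1c5's peers cover all but 5 ⇒ r1c5=5.
Step 5. [r6c3∈{3,5}] 3 has one home in col 3: r6c3, so r6c3=3.
Step 6. [r1c3∈{4}] r1c3 is down to just 4, so r1c3=4.
Step 7. [r5c2∈{1,4}] row 5 places 4 nowhere but r5c2 ⇒ r5c2=4.
Step 8. [r6c6∈{1,5}] 5 has one home in row 6: r6c6 ⇒ r6c6=5.
Step 9. [r6c2∈{1}] nothing but 1 survives at r6c2 ⇒ r6c2=1.
Step 10. [r1c2∈{2}] r1c2 is down to just 2 ⇒ r1c2=2.
Step 11. [r2c4∈{2}] r2c4 is down to just 2, so r2c4=2.
Step 12. [r5c3∈{5}] r5c3 is down to just 5 ⇒ r5c3=5.
Step 13. [r3c4∈{1}] r3c4's peers cover all but 1 ⇒ r3c4=1.
Step 14. [r3c1∈{5}] nothing but 5 survives at r3c1. So r3c1=5.
Step 15. [r4c2∈{6}] only 6 remains possible at r4c2, so r4c2=6.
Step 16. [r3c2∈{3}] only 3 remains possible at r3c2. So r3c2=3.
Step 17. [r5c6∈{1}] only 1 remains possible at r5c6 ⇒ r5c6=1.
Step 18. [r5c5∈{6}] only 6 remains possible at r5c5. So r5c5=6.
Step 19. [r1c6∈{3}] r1c6 is down to just 3. So r1c6=3.
Step 20. [r4c1∈{4}] r4c1 has the single candidate 4. So r4c1=4.

Answer: 1 2 4 6 5 3 / 3 5 6 2 1 4 / 5 3 2 1 4 6 / 4 6 1 5 3 2 / 2 4 5 3 6 1 / 6 1 3 4 2 5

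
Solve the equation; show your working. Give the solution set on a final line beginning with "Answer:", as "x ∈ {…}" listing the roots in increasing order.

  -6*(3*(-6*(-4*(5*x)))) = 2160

Step 1. [-6*(3*(-6*(-4*(5*x)))) = 2160] leading coefficient -6: divide by -6 ⇒ div: 3*(-6*(-4*(5*x))) = -360.
Step 2. [3*(-6*(-4*(5*x))) = -360] 3·(inner) — divide through by 3 ⇒ div: -6*(-4*(5*x)) = -120.
Step 3. [-6*(-4*(5*x)) = -120] leading coefficient -6: divide by -6, so div: -4*(5*x) = 20.
Step 4. [-4*(5*x) = 20] -4 out front; divide by -4 ⇒ div: 5*x = -5.
Step 5. [5*x = -5] 5 out front; divide by 5, so div: x = -1.

Answer: x ∈ {-1}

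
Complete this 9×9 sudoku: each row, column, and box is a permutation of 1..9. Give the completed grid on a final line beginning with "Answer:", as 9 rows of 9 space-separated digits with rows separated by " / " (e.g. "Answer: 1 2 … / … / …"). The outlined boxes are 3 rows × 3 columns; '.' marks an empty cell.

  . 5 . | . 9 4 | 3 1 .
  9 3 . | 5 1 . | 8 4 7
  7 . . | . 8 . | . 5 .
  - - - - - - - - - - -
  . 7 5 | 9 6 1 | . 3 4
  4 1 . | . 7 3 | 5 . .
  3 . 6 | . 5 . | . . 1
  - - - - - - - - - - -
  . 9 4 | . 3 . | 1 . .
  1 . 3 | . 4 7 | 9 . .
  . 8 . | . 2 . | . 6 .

Step 1. [r6c2∈{2}] r6c2's peers cover all but 2 ⇒ r6c2=2.
Step 2. [r3c7∈{2,6}] 6 has one home in col 7: r3c7. So r3c7=6.
Step 3. [r1c9∈{2}] only 2 remains possible at r1c9 ⇒ r1c9=2.
Step 4. [r6c6∈{8}] r6c6's peers cover all but 8. So r6c6=8.
Step 5. [r7c8∈{2,7,8}] r7c8 is the only open cell in row 7 admitting 7, so r7c8=7.
Step 6. [r1c1∈{6,8}] box 1 places 6 nowhere but r1c1 ⇒ r1c1=6.
Step 7. [r3c6∈{2}] r3c6 is down to just 2, so r3c6=2.
Step 8. [r8c9∈{5,8}] 5 has one home in row 8: r8c9. So r8c9=5.
Step 9. [r5c3∈{8,9}] r5c3 is the only open cell in col 3 admitting 9. So r5c3=9.
Step 10. [r7c9∈{8}] r7c9 has the single candidate 8, so r7c9=8.
Step 11. [r9c1∈{5}] only 5 remains possible at r9c1, so r9c1=5.
Step 12. [r7c4∈{6}] r7c4's peers cover all but 6 ⇒ r7c4=6.
Step 13. [r5c8∈{2,8}] row 5 places 8 nowhere but r5c8, so r5c8=8.
Step 14. [r8c4∈{8}] only 8 remains possible at r8c4. So r8c4=8.
Step 15. [r6c4∈{4}] r6c4 is down to just 4, so r6c4=4.
Step 16. [r6c7∈{7}] nothing but 7 survives at r6c7. So r6c7=7.
Step 17. [r9c4∈{1}] r9c4 has the single candidate 1, so r9c4=1.
Step 18. [r3c4∈{3}] r3c4's peers cover all but 3. So r3c4=3.
Step 19. [r4c7∈{2}] only 2 remains possible at r4c7. So r4c7=2.
Step 20. [r9c7∈{4}] r9c7 has the single candidate 4 ⇒ r9c7=4.
Step 21. [r8c8∈{2}] r8c8 is down to just 2, so r8c8=2.
Step 22. [r3c3∈{1}] nothing but 1 survives at r3c3, so r3c3=1.
Step 23. [r9c3∈{7}] r9c3 has the single candidate 7. So r9c3=7.
Step 24. [r5c4∈{2}] r5c4 is down to just 2 ⇒ r5c4=2.
Step 25. [r2c6∈{6}] r2c6 has the single candidate 6. So r2c6=6.
Step 26. [r9c9∈{3}] r9c9's peers cover all but 3 ⇒ r9c9=3.
Step 27. [r1c4∈{7}] r1c4's peers cover all but 7, so r1c4=7.
Step 28. [r9c6∈{9}] nothing but 9 survives at r9c6 ⇒ r9c6=9.
Step 29. [r4c1∈{8}] r4c1 is down to just 8 ⇒ r4c1=8.
Step 30. [r7c1∈{2}] r7c1's peers cover all but 2 ⇒ r7c1=2.
Step 31. [r7c6∈{5}] nothing but 5 survives at r7c6 ⇒ r7c6=5.
Step 32. [r1c3∈{8}] r1c3 is down to just 8 ⇒ r1c3=8.
Step 33. [r5c9∈{6}] only 6 remains possible at r5c9 ⇒ r5c9=6.
Step 34. [r3c9∈{9}] r3c9 has the single candidate 9. So r3c9=9.
Step 35. [r2c3∈{2}] nothing but 2 survives at r2c3 ⇒ r2c3=2.
Step 36. [r8c2∈{6}] r8c2 has the single candidate 6, so r8c2=6.
Step 37. [r3c2∈{4}] r3c2 has the single candidate 4, so r3c2=4.
Step 38. [r6c8∈{9}] nothing but 9 survives at r6c8. So r6c8=9.

Answer: 6 5 8 7 9 4 3 1 2 / 9 3 2 5 1 6 8 4 7 / 7 4 1 3 8 2 6 5 9 / 8 7 5 9 6 1 2 3 4 / 4 1 9 2 7 3 5 8 6 / 3 2 6 4 5 8 7 9 1 / 2 9 4 6 3 5 1 7 8 / 1 6 3 8 4 7 9 2 5 / 5 8 7 1 2 9 4 6 3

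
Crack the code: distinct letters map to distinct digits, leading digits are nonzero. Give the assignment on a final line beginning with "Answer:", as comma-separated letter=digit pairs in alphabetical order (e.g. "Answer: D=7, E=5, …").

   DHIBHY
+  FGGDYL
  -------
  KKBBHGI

Step 1. [col 1: Y + L ≡ I (mod 10)] several values work for I in column 1 (Y + L ≡ I (mod 10), carry-in 0); try I=8, so I=8.
Step 2. [col 1: Y + L ≡ I (mod 10)] several values work for Y in column 1 (Y + L ≡ I (mod 10), carry-in 0); try Y=5, so Y=5.
Step 3. [K] adding two 6-digit numbers gives at most 6+1 digits, and here it does — K is that final carry and must be 1, so K=1.
Step 4. [col 1: Y + L ≡ I (mod 10)] column 1: given Y=5, I=8, carry-in 0, and digits 1,5,8 already taken and all letters distinct, Y+L≡I (mod 10) forces L=3. So L=3.
Step 5. [col 2: H + Y ≡ G (mod 10)] column 2 (H + Y ≡ G (mod 10), carry-in 0) doesn't pin H yet; pick H=7 and continue. So H=7.
Step 6. [col 2: H + Y ≡ G (mod 10)] in column 2 we have H+Y≡G with carry-in 0; given H=7, Y=5 and digits 1,3,5,7,8 already taken and all letters distinct, that pins G to 2, so G=2.
Step 7. [col 3: B + D ≡ H (mod 10)] no forcing yet in column 3 (carry-in 1); D=6 is free and consistent — try it ⇒ D=6.
Step 8. [col 3: B + D ≡ H (mod 10)] from column 3 (D=6, H=7, carry-in 1, digits 1,2,3,5,6,7,8 already taken and all letters distinct): B must equal 0. So B=0.
Step 9. [col 6: D + F ≡ K (mod 10)] from column 6 (D=6, K=1, carry-in 1, digits 0,1,2,3,5,6,7,8 already taken and all letters distinct): F must equal 4 ⇒ F=4.

Answer: B=0, D=6, F=4, G=2, H=7, I=8, K=1, L=3, Y=5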